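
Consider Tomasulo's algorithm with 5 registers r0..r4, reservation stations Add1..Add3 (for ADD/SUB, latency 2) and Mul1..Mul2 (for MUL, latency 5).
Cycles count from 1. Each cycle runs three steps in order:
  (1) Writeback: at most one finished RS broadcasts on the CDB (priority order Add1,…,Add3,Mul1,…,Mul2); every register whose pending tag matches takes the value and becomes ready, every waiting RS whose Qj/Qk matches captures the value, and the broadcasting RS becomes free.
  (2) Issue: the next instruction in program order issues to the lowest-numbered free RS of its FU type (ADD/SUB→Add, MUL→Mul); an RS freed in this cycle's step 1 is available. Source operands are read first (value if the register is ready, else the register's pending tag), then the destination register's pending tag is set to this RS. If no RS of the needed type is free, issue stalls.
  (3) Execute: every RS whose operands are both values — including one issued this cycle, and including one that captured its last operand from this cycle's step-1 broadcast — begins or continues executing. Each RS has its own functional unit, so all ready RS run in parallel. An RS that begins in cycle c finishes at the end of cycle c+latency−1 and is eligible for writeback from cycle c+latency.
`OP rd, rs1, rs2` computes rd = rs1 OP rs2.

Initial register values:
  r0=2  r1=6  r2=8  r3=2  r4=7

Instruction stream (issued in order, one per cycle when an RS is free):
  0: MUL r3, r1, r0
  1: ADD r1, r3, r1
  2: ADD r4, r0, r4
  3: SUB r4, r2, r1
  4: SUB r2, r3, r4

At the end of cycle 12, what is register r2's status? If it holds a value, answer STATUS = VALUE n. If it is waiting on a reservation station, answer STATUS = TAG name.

c1: issue MUL r3<-Mul1 | r0:2,r1:6,r2:8,r3:Mul1,r4:7
c2: issue ADD r1<-Add1 | r0:2,r1:Add1,r2:8,r3:Mul1,r4:7
c3: issue ADD r4<-Add2 | r0:2,r1:Add1,r2:8,r3:Mul1,r4:Add2
c4: issue SUB r4<-Add3 | r0:2,r1:Add1,r2:8,r3:Mul1,r4:Add3
c5: CDB Add2=9; issue SUB r2<-Add2 | r0:2,r1:Add1,r2:Add2,r3:Mul1,r4:Add3
c6: CDB Mul1=12 | r0:2,r1:Add1,r2:Add2,r3:12,r4:Add3
c7: - | r0:2,r1:Add1,r2:Add2,r3:12,r4:Add3
c8: CDB Add1=18 | r0:2,r1:18,r2:Add2,r3:12,r4:Add3
c9: - | r0:2,r1:18,r2:Add2,r3:12,r4:Add3
c10: CDB Add3=-10 | r0:2,r1:18,r2:Add2,r3:12,r4:-10
c11: - | r0:2,r1:18,r2:Add2,r3:12,r4:-10
c12: CDB Add2=22 | r0:2,r1:18,r2:22,r3:12,r4:-10

STATUS = VALUE 22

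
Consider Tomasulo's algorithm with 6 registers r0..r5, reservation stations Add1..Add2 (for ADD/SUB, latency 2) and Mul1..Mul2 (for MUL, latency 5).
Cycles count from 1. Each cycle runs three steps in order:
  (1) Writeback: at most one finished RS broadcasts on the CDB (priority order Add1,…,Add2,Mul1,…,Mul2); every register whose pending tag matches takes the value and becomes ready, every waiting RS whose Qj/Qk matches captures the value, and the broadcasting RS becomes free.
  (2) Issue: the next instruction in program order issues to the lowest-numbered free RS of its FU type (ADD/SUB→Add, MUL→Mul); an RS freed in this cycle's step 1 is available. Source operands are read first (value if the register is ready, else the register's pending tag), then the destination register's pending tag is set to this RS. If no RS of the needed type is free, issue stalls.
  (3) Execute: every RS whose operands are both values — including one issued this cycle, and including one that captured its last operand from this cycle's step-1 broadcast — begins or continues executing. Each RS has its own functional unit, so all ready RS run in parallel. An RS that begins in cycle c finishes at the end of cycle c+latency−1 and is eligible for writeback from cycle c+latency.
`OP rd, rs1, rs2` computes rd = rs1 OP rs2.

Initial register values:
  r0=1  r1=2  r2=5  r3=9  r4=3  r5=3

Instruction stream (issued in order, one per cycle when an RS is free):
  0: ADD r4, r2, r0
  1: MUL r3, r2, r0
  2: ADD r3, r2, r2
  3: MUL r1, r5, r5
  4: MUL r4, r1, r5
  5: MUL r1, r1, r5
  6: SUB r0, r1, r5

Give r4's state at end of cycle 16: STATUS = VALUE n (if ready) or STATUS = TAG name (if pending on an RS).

  c1: issue ADD r4<-Add1  regs: r0:1,r1:2,r2:5,r3:9,r4:Add1,r5:3
  c2: issue MUL r3<-Mul1  regs: r0:1,r1:2,r2:5,r3:Mul1,r4:Add1,r5:3
  c3: CDB Add1=6; issue ADD r3<-Add1  regs: r0:1,r1:2,r2:5,r3:Add1,r4:6,r5:3
  c4: issue MUL r1<-Mul2  regs: r0:1,r1:Mul2,r2:5,r3:Add1,r4:6,r5:3
  c5: CDB Add1=10; stall  regs: r0:1,r1:Mul2,r2:5,r3:10,r4:6,r5:3
  c6: stall  regs: r0:1,r1:Mul2,r2:5,r3:10,r4:6,r5:3
  c7: CDB Mul1=5; issue MUL r4<-Mul1  regs: r0:1,r1:Mul2,r2:5,r3:10,r4:Mul1,r5:3
  c8: stall  regs: r0:1,r1:Mul2,r2:5,r3:10,r4:Mul1,r5:3
  c9: CDB Mul2=9; issue MUL r1<-Mul2  regs: r0:1,r1:Mul2,r2:5,r3:10,r4:Mul1,r5:3
  c10: issue SUB r0<-Add1  regs: r0:Add1,r1:Mul2,r2:5,r3:10,r4:Mul1,r5:3
  c11: -  regs: r0:Add1,r1:Mul2,r2:5,r3:10,r4:Mul1,r5:3
  c12: -  regs: r0:Add1,r1:Mul2,r2:5,r3:10,r4:Mul1,r5:3
  c13: -  regs: r0:Add1,r1:Mul2,r2:5,r3:10,r4:Mul1,r5:3
  c14: CDB Mul1=27  regs: r0:Add1,r1:Mul2,r2:5,r3:10,r4:27,r5:3
  c15: CDB Mul2=27  regs: r0:Add1,r1:27,r2:5,r3:10,r4:27,r5:3
  c16: -  regs: r0:Add1,r1:27,r2:5,r3:10,r4:27,r5:3

STATUS = VALUE 27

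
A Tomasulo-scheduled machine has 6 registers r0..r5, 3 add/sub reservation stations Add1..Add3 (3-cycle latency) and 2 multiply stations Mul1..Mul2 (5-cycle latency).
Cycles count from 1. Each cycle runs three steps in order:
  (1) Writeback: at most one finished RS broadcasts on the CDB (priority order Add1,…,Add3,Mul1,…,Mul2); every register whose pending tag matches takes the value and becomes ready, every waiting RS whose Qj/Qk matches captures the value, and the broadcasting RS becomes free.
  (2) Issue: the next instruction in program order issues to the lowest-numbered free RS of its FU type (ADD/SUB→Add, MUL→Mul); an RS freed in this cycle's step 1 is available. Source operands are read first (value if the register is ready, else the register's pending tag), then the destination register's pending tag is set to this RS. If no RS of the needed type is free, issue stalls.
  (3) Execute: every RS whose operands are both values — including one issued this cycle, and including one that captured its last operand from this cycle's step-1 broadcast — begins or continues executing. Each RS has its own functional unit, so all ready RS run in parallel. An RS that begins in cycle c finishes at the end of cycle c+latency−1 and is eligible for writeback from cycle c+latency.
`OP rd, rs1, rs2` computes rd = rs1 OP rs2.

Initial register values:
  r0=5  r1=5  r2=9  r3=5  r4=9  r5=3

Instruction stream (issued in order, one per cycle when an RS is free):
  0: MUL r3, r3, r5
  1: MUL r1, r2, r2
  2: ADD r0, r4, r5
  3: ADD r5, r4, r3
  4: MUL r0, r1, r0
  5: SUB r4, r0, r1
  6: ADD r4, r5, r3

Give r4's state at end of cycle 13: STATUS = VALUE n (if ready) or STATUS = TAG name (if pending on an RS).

c1: issue MUL r3<-Mul1 | r0:5,r1:5,r2:9,r3:Mul1,r4:9,r5:3
c2: issue MUL r1<-Mul2 | r0:5,r1:Mul2,r2:9,r3:Mul1,r4:9,r5:3
c3: issue ADD r0<-Add1 | r0:Add1,r1:Mul2,r2:9,r3:Mul1,r4:9,r5:3
c4: issue ADD r5<-Add2 | r0:Add1,r1:Mul2,r2:9,r3:Mul1,r4:9,r5:Add2
c5: stall | r0:Add1,r1:Mul2,r2:9,r3:Mul1,r4:9,r5:Add2
c6: CDB Add1=12; stall | r0:12,r1:Mul2,r2:9,r3:Mul1,r4:9,r5:Add2
c7: CDB Mul1=15; issue MUL r0<-Mul1 | r0:Mul1,r1:Mul2,r2:9,r3:15,r4:9,r5:Add2
c8: CDB Mul2=81; issue SUB r4<-Add1 | r0:Mul1,r1:81,r2:9,r3:15,r4:Add1,r5:Add2
c9: issue ADD r4<-Add3 | r0:Mul1,r1:81,r2:9,r3:15,r4:Add3,r5:Add2
c10: CDB Add2=24 | r0:Mul1,r1:81,r2:9,r3:15,r4:Add3,r5:24
c11: - | r0:Mul1,r1:81,r2:9,r3:15,r4:Add3,r5:24
c12: - | r0:Mul1,r1:81,r2:9,r3:15,r4:Add3,r5:24
c13: CDB Add3=39 | r0:Mul1,r1:81,r2:9,r3:15,r4:39,r5:24

STATUS = VALUE 39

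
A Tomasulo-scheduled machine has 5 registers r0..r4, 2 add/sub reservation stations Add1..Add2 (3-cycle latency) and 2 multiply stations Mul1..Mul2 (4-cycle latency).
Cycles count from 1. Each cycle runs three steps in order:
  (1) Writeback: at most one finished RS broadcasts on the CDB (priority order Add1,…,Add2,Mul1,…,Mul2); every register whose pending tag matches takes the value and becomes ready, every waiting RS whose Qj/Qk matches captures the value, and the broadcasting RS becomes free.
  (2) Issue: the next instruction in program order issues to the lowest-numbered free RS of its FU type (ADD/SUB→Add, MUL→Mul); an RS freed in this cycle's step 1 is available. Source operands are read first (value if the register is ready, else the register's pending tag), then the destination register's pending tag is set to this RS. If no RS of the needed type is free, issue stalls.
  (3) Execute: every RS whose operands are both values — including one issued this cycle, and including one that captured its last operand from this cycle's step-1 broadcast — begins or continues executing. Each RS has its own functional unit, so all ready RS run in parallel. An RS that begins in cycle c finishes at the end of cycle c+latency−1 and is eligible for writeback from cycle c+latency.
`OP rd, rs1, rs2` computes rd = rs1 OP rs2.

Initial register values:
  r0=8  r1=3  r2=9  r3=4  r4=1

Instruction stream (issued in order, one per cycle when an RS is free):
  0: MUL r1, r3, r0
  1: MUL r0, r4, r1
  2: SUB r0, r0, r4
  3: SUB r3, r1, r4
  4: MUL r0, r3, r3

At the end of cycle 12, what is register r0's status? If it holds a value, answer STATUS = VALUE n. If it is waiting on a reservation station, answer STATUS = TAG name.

STATUS = TAG Mul1

c1: issue MUL r1<-Mul1 | r0:8,r1:Mul1,r2:9,r3:4,r4:1
c2: issue MUL r0<-Mul2 | r0:Mul2,r1:Mul1,r2:9,r3:4,r4:1
c3: issue SUB r0<-Add1 | r0:Add1,r1:Mul1,r2:9,r3:4,r4:1
c4: issue SUB r3<-Add2 | r0:Add1,r1:Mul1,r2:9,r3:Add2,r4:1
c5: CDB Mul1=32; issue MUL r0<-Mul1 | r0:Mul1,r1:32,r2:9,r3:Add2,r4:1
c6: - | r0:Mul1,r1:32,r2:9,r3:Add2,r4:1
c7: - | r0:Mul1,r1:32,r2:9,r3:Add2,r4:1
c8: CDB Add2=31 | r0:Mul1,r1:32,r2:9,r3:31,r4:1
c9: CDB Mul2=32 | r0:Mul1,r1:32,r2:9,r3:31,r4:1
c10: - | r0:Mul1,r1:32,r2:9,r3:31,r4:1
c11: - | r0:Mul1,r1:32,r2:9,r3:31,r4:1
c12: CDB Add1=31 | r0:Mul1,r1:32,r2:9,r3:31,r4:1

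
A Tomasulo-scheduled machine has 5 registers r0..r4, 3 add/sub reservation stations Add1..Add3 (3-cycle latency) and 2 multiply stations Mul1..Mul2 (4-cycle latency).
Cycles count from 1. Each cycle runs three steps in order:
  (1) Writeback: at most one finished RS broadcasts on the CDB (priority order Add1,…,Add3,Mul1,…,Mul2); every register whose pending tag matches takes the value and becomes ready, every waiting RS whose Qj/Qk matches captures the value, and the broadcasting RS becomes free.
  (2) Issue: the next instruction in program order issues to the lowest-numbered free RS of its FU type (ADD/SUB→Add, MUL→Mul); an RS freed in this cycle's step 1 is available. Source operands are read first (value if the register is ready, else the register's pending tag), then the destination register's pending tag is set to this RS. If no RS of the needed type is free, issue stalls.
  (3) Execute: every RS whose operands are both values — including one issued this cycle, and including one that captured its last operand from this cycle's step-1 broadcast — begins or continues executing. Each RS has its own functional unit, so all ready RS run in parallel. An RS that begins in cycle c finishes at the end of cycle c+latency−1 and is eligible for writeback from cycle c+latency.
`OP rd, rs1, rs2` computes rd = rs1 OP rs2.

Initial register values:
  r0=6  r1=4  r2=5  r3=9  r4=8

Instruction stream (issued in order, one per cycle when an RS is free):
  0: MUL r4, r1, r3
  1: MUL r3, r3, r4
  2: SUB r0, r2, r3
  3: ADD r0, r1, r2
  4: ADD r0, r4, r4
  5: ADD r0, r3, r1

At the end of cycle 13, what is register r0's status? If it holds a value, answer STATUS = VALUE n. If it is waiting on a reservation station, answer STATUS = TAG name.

STATUS = VALUE 328

cycle 1: issue MUL r4<-Mul1 // r0:6,r1:4,r2:5,r3:9,r4:Mul1
cycle 2: issue MUL r3<-Mul2 // r0:6,r1:4,r2:5,r3:Mul2,r4:Mul1
cycle 3: issue SUB r0<-Add1 // r0:Add1,r1:4,r2:5,r3:Mul2,r4:Mul1
cycle 4: issue ADD r0<-Add2 // r0:Add2,r1:4,r2:5,r3:Mul2,r4:Mul1
cycle 5: CDB Mul1=36; issue ADD r0<-Add3 // r0:Add3,r1:4,r2:5,r3:Mul2,r4:36
cycle 6: stall // r0:Add3,r1:4,r2:5,r3:Mul2,r4:36
cycle 7: CDB Add2=9; issue ADD r0<-Add2 // r0:Add2,r1:4,r2:5,r3:Mul2,r4:36
cycle 8: CDB Add3=72 // r0:Add2,r1:4,r2:5,r3:Mul2,r4:36
cycle 9: CDB Mul2=324 // r0:Add2,r1:4,r2:5,r3:324,r4:36
cycle 10: - // r0:Add2,r1:4,r2:5,r3:324,r4:36
cycle 11: - // r0:Add2,r1:4,r2:5,r3:324,r4:36
cycle 12: CDB Add1=-319 // r0:Add2,r1:4,r2:5,r3:324,r4:36
cycle 13: CDB Add2=328 // r0:328,r1:4,r2:5,r3:324,r4:36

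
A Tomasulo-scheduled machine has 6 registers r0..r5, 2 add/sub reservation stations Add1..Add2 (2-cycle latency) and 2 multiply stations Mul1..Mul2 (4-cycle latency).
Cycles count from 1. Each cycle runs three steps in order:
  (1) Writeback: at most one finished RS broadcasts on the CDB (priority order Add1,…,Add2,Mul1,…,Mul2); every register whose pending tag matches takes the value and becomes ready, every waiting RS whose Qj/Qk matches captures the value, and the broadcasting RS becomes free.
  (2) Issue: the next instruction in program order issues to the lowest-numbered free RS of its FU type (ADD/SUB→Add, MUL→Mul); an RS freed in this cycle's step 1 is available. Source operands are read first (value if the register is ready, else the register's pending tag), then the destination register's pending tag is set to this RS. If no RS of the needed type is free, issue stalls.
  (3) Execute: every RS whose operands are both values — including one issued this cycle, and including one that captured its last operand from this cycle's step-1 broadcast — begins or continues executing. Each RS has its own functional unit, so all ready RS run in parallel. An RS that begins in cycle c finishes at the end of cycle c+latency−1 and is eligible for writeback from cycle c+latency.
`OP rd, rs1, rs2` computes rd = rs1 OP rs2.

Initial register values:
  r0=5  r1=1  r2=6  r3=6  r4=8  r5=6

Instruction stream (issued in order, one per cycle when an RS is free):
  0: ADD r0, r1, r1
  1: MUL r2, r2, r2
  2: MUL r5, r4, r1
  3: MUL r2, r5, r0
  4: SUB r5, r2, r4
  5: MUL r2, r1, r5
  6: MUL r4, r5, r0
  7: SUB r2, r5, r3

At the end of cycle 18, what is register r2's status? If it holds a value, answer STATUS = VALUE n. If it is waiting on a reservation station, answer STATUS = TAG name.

STATUS = VALUE 2

cycle 1: issue ADD r0<-Add1 // r0:Add1,r1:1,r2:6,r3:6,r4:8,r5:6
cycle 2: issue MUL r2<-Mul1 // r0:Add1,r1:1,r2:Mul1,r3:6,r4:8,r5:6
cycle 3: CDB Add1=2; issue MUL r5<-Mul2 // r0:2,r1:1,r2:Mul1,r3:6,r4:8,r5:Mul2
cycle 4: stall // r0:2,r1:1,r2:Mul1,r3:6,r4:8,r5:Mul2
cycle 5: stall // r0:2,r1:1,r2:Mul1,r3:6,r4:8,r5:Mul2
cycle 6: CDB Mul1=36; issue MUL r2<-Mul1 // r0:2,r1:1,r2:Mul1,r3:6,r4:8,r5:Mul2
cycle 7: CDB Mul2=8; issue SUB r5<-Add1 // r0:2,r1:1,r2:Mul1,r3:6,r4:8,r5:Add1
cycle 8: issue MUL r2<-Mul2 // r0:2,r1:1,r2:Mul2,r3:6,r4:8,r5:Add1
cycle 9: stall // r0:2,r1:1,r2:Mul2,r3:6,r4:8,r5:Add1
cycle 10: stall // r0:2,r1:1,r2:Mul2,r3:6,r4:8,r5:Add1
cycle 11: CDB Mul1=16; issue MUL r4<-Mul1 // r0:2,r1:1,r2:Mul2,r3:6,r4:Mul1,r5:Add1
cycle 12: issue SUB r2<-Add2 // r0:2,r1:1,r2:Add2,r3:6,r4:Mul1,r5:Add1
cycle 13: CDB Add1=8 // r0:2,r1:1,r2:Add2,r3:6,r4:Mul1,r5:8
cycle 14: - // r0:2,r1:1,r2:Add2,r3:6,r4:Mul1,r5:8
cycle 15: CDB Add2=2 // r0:2,r1:1,r2:2,r3:6,r4:Mul1,r5:8
cycle 16: - // r0:2,r1:1,r2:2,r3:6,r4:Mul1,r5:8
cycle 17: CDB Mul1=16 // r0:2,r1:1,r2:2,r3:6,r4:16,r5:8
cycle 18: CDB Mul2=8 // r0:2,r1:1,r2:2,r3:6,r4:16,r5:8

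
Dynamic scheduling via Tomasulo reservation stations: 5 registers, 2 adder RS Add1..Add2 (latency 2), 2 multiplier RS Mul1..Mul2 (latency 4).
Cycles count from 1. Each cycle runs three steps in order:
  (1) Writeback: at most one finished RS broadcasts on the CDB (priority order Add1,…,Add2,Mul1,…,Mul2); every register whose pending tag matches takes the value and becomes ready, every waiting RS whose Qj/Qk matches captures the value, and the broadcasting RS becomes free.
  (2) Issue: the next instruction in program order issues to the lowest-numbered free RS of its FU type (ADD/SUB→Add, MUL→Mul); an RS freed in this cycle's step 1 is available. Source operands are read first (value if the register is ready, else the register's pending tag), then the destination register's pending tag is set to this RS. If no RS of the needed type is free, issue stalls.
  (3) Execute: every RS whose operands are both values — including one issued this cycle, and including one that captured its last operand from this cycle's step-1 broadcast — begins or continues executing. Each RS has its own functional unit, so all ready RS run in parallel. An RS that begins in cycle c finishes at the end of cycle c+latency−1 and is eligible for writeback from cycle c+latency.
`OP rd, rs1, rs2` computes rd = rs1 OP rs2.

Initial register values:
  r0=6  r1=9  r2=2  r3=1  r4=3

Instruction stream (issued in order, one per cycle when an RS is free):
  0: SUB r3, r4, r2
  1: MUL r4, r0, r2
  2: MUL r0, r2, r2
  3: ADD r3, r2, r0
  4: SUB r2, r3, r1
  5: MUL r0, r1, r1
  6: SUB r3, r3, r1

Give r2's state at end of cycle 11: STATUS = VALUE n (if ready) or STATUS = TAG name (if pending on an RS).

cycle 1: issue SUB r3<-Add1 // r0:6,r1:9,r2:2,r3:Add1,r4:3
cycle 2: issue MUL r4<-Mul1 // r0:6,r1:9,r2:2,r3:Add1,r4:Mul1
cycle 3: CDB Add1=1; issue MUL r0<-Mul2 // r0:Mul2,r1:9,r2:2,r3:1,r4:Mul1
cycle 4: issue ADD r3<-Add1 // r0:Mul2,r1:9,r2:2,r3:Add1,r4:Mul1
cycle 5: issue SUB r2<-Add2 // r0:Mul2,r1:9,r2:Add2,r3:Add1,r4:Mul1
cycle 6: CDB Mul1=12; issue MUL r0<-Mul1 // r0:Mul1,r1:9,r2:Add2,r3:Add1,r4:12
cycle 7: CDB Mul2=4; stall // r0:Mul1,r1:9,r2:Add2,r3:Add1,r4:12
cycle 8: stall // r0:Mul1,r1:9,r2:Add2,r3:Add1,r4:12
cycle 9: CDB Add1=6; issue SUB r3<-Add1 // r0:Mul1,r1:9,r2:Add2,r3:Add1,r4:12
cycle 10: CDB Mul1=81 // r0:81,r1:9,r2:Add2,r3:Add1,r4:12
cycle 11: CDB Add1=-3 // r0:81,r1:9,r2:Add2,r3:-3,r4:12

STATUS = TAG Add2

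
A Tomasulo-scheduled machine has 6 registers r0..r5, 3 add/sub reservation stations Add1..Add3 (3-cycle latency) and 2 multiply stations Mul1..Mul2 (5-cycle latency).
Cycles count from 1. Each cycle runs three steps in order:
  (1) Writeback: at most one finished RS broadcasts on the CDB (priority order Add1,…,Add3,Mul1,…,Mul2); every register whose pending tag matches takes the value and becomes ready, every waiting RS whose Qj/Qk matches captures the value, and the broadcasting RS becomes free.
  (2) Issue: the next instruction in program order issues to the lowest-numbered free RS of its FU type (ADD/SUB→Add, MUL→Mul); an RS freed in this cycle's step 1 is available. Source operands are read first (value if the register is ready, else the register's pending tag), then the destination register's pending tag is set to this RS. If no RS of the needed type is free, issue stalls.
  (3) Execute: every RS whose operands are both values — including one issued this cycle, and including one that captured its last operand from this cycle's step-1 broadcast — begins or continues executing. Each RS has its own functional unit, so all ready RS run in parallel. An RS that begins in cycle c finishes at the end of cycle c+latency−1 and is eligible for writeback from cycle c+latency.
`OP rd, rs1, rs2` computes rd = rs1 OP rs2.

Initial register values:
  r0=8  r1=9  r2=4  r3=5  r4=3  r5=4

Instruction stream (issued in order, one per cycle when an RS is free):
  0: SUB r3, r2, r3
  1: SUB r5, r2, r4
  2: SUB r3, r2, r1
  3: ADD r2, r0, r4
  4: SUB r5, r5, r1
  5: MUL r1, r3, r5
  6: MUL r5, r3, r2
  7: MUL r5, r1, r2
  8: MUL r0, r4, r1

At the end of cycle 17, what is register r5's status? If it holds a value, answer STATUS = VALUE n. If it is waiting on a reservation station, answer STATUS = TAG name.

c1: issue SUB r3<-Add1 | r0:8,r1:9,r2:4,r3:Add1,r4:3,r5:4
c2: issue SUB r5<-Add2 | r0:8,r1:9,r2:4,r3:Add1,r4:3,r5:Add2
c3: issue SUB r3<-Add3 | r0:8,r1:9,r2:4,r3:Add3,r4:3,r5:Add2
c4: CDB Add1=-1; issue ADD r2<-Add1 | r0:8,r1:9,r2:Add1,r3:Add3,r4:3,r5:Add2
c5: CDB Add2=1; issue SUB r5<-Add2 | r0:8,r1:9,r2:Add1,r3:Add3,r4:3,r5:Add2
c6: CDB Add3=-5; issue MUL r1<-Mul1 | r0:8,r1:Mul1,r2:Add1,r3:-5,r4:3,r5:Add2
c7: CDB Add1=11; issue MUL r5<-Mul2 | r0:8,r1:Mul1,r2:11,r3:-5,r4:3,r5:Mul2
c8: CDB Add2=-8; stall | r0:8,r1:Mul1,r2:11,r3:-5,r4:3,r5:Mul2
c9: stall | r0:8,r1:Mul1,r2:11,r3:-5,r4:3,r5:Mul2
c10: stall | r0:8,r1:Mul1,r2:11,r3:-5,r4:3,r5:Mul2
c11: stall | r0:8,r1:Mul1,r2:11,r3:-5,r4:3,r5:Mul2
c12: CDB Mul2=-55; issue MUL r5<-Mul2 | r0:8,r1:Mul1,r2:11,r3:-5,r4:3,r5:Mul2
c13: CDB Mul1=40; issue MUL r0<-Mul1 | r0:Mul1,r1:40,r2:11,r3:-5,r4:3,r5:Mul2
c14: - | r0:Mul1,r1:40,r2:11,r3:-5,r4:3,r5:Mul2
c15: - | r0:Mul1,r1:40,r2:11,r3:-5,r4:3,r5:Mul2
c16: - | r0:Mul1,r1:40,r2:11,r3:-5,r4:3,r5:Mul2
c17: - | r0:Mul1,r1:40,r2:11,r3:-5,r4:3,r5:Mul2

STATUS = TAG Mul2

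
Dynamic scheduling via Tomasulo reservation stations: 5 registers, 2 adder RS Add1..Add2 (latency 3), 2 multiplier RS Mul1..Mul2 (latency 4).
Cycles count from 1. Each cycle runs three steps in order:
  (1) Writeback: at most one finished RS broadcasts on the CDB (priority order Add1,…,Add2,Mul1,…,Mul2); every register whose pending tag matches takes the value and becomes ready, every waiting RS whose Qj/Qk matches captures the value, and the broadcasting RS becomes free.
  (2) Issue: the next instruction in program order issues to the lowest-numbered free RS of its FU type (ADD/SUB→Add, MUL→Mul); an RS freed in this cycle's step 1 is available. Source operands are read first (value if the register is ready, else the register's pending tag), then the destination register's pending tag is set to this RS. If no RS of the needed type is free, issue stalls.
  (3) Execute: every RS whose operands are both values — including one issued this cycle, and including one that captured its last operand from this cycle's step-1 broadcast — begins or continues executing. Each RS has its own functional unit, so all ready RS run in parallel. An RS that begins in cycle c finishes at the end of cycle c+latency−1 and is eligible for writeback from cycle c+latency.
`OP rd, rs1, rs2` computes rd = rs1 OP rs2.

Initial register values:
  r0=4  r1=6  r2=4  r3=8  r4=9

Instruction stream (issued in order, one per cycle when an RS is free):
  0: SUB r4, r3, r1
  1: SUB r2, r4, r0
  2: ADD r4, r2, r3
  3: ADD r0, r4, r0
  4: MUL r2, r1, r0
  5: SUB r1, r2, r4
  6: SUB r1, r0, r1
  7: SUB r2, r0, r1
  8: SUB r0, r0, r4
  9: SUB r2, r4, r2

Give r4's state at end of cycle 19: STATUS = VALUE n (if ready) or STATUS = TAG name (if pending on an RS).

STATUS = VALUE 6

c1: issue SUB r4<-Add1 | r0:4,r1:6,r2:4,r3:8,r4:Add1
c2: issue SUB r2<-Add2 | r0:4,r1:6,r2:Add2,r3:8,r4:Add1
c3: stall | r0:4,r1:6,r2:Add2,r3:8,r4:Add1
c4: CDB Add1=2; issue ADD r4<-Add1 | r0:4,r1:6,r2:Add2,r3:8,r4:Add1
c5: stall | r0:4,r1:6,r2:Add2,r3:8,r4:Add1
c6: stall | r0:4,r1:6,r2:Add2,r3:8,r4:Add1
c7: CDB Add2=-2; issue ADD r0<-Add2 | r0:Add2,r1:6,r2:-2,r3:8,r4:Add1
c8: issue MUL r2<-Mul1 | r0:Add2,r1:6,r2:Mul1,r3:8,r4:Add1
c9: stall | r0:Add2,r1:6,r2:Mul1,r3:8,r4:Add1
c10: CDB Add1=6; issue SUB r1<-Add1 | r0:Add2,r1:Add1,r2:Mul1,r3:8,r4:6
c11: stall | r0:Add2,r1:Add1,r2:Mul1,r3:8,r4:6
c12: stall | r0:Add2,r1:Add1,r2:Mul1,r3:8,r4:6
c13: CDB Add2=10; issue SUB r1<-Add2 | r0:10,r1:Add2,r2:Mul1,r3:8,r4:6
c14: stall | r0:10,r1:Add2,r2:Mul1,r3:8,r4:6
c15: stall | r0:10,r1:Add2,r2:Mul1,r3:8,r4:6
c16: stall | r0:10,r1:Add2,r2:Mul1,r3:8,r4:6
c17: CDB Mul1=60; stall | r0:10,r1:Add2,r2:60,r3:8,r4:6
c18: stall | r0:10,r1:Add2,r2:60,r3:8,r4:6
c19: stall | r0:10,r1:Add2,r2:60,r3:8,r4:6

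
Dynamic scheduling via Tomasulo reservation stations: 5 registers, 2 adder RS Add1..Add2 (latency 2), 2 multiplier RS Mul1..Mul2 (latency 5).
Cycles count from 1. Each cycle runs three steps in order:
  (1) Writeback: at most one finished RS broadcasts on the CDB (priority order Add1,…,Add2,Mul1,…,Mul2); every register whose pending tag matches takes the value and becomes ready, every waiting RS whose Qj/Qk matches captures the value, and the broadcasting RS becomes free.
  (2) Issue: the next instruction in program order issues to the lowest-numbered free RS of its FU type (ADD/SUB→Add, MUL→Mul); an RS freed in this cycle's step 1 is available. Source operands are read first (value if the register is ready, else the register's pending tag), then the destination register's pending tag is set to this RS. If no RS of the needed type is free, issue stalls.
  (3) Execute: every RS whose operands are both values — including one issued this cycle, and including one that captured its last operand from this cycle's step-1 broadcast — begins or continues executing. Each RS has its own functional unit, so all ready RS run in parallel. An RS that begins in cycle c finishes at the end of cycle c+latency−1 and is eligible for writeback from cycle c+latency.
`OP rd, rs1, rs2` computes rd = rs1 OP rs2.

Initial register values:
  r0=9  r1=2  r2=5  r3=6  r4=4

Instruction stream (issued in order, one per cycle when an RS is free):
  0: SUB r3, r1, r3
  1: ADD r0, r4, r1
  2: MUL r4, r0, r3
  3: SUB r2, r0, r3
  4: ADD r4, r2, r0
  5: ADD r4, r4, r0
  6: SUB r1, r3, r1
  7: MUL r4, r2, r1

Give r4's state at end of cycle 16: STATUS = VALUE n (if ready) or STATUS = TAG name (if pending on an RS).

  c1: issue SUB r3<-Add1  regs: r0:9,r1:2,r2:5,r3:Add1,r4:4
  c2: issue ADD r0<-Add2  regs: r0:Add2,r1:2,r2:5,r3:Add1,r4:4
  c3: CDB Add1=-4; issue MUL r4<-Mul1  regs: r0:Add2,r1:2,r2:5,r3:-4,r4:Mul1
  c4: CDB Add2=6; issue SUB r2<-Add1  regs: r0:6,r1:2,r2:Add1,r3:-4,r4:Mul1
  c5: issue ADD r4<-Add2  regs: r0:6,r1:2,r2:Add1,r3:-4,r4:Add2
  c6: CDB Add1=10; issue ADD r4<-Add1  regs: r0:6,r1:2,r2:10,r3:-4,r4:Add1
  c7: stall  regs: r0:6,r1:2,r2:10,r3:-4,r4:Add1
  c8: CDB Add2=16; issue SUB r1<-Add2  regs: r0:6,r1:Add2,r2:10,r3:-4,r4:Add1
  c9: CDB Mul1=-24; issue MUL r4<-Mul1  regs: r0:6,r1:Add2,r2:10,r3:-4,r4:Mul1
  c10: CDB Add1=22  regs: r0:6,r1:Add2,r2:10,r3:-4,r4:Mul1
  c11: CDB Add2=-6  regs: r0:6,r1:-6,r2:10,r3:-4,r4:Mul1
  c12: -  regs: r0:6,r1:-6,r2:10,r3:-4,r4:Mul1
  c13: -  regs: r0:6,r1:-6,r2:10,r3:-4,r4:Mul1
  c14: -  regs: r0:6,r1:-6,r2:10,r3:-4,r4:Mul1
  c15: -  regs: r0:6,r1:-6,r2:10,r3:-4,r4:Mul1
  c16: CDB Mul1=-60  regs: r0:6,r1:-6,r2:10,r3:-4,r4:-60

STATUS = VALUE -60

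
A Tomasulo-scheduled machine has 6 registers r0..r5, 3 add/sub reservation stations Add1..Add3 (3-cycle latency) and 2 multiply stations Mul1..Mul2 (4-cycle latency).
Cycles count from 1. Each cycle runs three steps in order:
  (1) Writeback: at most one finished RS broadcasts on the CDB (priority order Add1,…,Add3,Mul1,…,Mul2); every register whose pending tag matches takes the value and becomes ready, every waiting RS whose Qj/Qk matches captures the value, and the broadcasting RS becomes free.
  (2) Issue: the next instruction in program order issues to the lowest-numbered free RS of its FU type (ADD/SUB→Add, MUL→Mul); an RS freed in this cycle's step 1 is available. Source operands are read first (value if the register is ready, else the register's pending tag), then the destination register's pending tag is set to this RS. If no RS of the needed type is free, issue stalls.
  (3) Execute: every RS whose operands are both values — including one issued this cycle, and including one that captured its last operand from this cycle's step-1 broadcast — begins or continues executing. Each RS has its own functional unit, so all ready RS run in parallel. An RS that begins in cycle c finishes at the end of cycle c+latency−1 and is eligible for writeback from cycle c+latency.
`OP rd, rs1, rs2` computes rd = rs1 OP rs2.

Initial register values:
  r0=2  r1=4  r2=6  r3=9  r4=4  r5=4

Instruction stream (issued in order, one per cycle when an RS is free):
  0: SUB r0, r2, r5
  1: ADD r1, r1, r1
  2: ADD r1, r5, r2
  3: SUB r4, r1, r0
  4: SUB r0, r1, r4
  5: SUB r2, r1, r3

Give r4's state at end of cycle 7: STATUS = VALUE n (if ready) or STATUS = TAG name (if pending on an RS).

STATUS = TAG Add1

c1: issue SUB r0<-Add1 | r0:Add1,r1:4,r2:6,r3:9,r4:4,r5:4
c2: issue ADD r1<-Add2 | r0:Add1,r1:Add2,r2:6,r3:9,r4:4,r5:4
c3: issue ADD r1<-Add3 | r0:Add1,r1:Add3,r2:6,r3:9,r4:4,r5:4
c4: CDB Add1=2; issue SUB r4<-Add1 | r0:2,r1:Add3,r2:6,r3:9,r4:Add1,r5:4
c5: CDB Add2=8; issue SUB r0<-Add2 | r0:Add2,r1:Add3,r2:6,r3:9,r4:Add1,r5:4
c6: CDB Add3=10; issue SUB r2<-Add3 | r0:Add2,r1:10,r2:Add3,r3:9,r4:Add1,r5:4
c7: - | r0:Add2,r1:10,r2:Add3,r3:9,r4:Add1,r5:4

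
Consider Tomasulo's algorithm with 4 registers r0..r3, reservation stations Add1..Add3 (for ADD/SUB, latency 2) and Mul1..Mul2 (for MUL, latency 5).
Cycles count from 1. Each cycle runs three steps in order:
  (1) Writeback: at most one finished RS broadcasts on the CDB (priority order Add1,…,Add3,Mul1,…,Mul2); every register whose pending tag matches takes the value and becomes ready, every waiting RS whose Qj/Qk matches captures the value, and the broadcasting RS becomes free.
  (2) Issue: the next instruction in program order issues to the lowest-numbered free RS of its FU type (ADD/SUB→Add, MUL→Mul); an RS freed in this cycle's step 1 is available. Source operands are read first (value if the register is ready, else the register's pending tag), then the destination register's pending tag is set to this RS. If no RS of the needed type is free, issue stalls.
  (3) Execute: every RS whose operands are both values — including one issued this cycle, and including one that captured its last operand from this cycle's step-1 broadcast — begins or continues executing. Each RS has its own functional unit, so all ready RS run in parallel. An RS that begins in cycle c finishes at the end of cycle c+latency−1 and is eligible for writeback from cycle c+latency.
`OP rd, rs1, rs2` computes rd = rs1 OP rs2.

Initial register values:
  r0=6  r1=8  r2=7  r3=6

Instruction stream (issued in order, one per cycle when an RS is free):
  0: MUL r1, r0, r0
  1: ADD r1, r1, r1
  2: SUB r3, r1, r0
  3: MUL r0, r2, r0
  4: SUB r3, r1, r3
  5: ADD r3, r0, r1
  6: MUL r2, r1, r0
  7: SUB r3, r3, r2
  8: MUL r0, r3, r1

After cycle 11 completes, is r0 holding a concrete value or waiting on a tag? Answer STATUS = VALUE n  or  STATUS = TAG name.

STATUS = TAG Mul2

c1: issue MUL r1<-Mul1 | r0:6,r1:Mul1,r2:7,r3:6
c2: issue ADD r1<-Add1 | r0:6,r1:Add1,r2:7,r3:6
c3: issue SUB r3<-Add2 | r0:6,r1:Add1,r2:7,r3:Add2
c4: issue MUL r0<-Mul2 | r0:Mul2,r1:Add1,r2:7,r3:Add2
c5: issue SUB r3<-Add3 | r0:Mul2,r1:Add1,r2:7,r3:Add3
c6: CDB Mul1=36; stall | r0:Mul2,r1:Add1,r2:7,r3:Add3
c7: stall | r0:Mul2,r1:Add1,r2:7,r3:Add3
c8: CDB Add1=72; issue ADD r3<-Add1 | r0:Mul2,r1:72,r2:7,r3:Add1
c9: CDB Mul2=42; issue MUL r2<-Mul1 | r0:42,r1:72,r2:Mul1,r3:Add1
c10: CDB Add2=66; issue SUB r3<-Add2 | r0:42,r1:72,r2:Mul1,r3:Add2
c11: CDB Add1=114; issue MUL r0<-Mul2 | r0:Mul2,r1:72,r2:Mul1,r3:Add2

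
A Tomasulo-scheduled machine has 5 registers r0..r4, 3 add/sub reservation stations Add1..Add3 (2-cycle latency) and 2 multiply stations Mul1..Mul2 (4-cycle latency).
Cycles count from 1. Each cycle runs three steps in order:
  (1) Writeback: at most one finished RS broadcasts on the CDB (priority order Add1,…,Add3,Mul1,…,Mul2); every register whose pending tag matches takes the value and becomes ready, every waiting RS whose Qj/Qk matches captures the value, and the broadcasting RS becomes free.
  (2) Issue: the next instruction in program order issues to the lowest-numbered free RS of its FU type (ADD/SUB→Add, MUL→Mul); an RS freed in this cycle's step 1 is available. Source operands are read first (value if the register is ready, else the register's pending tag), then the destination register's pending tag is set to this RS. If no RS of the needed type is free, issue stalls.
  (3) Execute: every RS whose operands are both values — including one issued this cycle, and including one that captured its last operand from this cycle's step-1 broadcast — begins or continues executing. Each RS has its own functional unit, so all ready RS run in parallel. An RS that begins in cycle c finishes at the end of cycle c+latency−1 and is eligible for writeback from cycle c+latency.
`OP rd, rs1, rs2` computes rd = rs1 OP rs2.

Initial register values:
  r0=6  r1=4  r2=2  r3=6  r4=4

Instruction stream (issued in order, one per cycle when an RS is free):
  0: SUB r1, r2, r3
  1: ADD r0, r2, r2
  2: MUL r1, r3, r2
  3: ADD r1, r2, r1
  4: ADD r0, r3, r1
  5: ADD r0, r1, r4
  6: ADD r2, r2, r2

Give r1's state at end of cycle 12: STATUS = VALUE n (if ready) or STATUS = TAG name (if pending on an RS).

STATUS = VALUE 14

  c1: issue SUB r1<-Add1  regs: r0:6,r1:Add1,r2:2,r3:6,r4:4
  c2: issue ADD r0<-Add2  regs: r0:Add2,r1:Add1,r2:2,r3:6,r4:4
  c3: CDB Add1=-4; issue MUL r1<-Mul1  regs: r0:Add2,r1:Mul1,r2:2,r3:6,r4:4
  c4: CDB Add2=4; issue ADD r1<-Add1  regs: r0:4,r1:Add1,r2:2,r3:6,r4:4
  c5: issue ADD r0<-Add2  regs: r0:Add2,r1:Add1,r2:2,r3:6,r4:4
  c6: issue ADD r0<-Add3  regs: r0:Add3,r1:Add1,r2:2,r3:6,r4:4
  c7: CDB Mul1=12; stall  regs: r0:Add3,r1:Add1,r2:2,r3:6,r4:4
  c8: stall  regs: r0:Add3,r1:Add1,r2:2,r3:6,r4:4
  c9: CDB Add1=14; issue ADD r2<-Add1  regs: r0:Add3,r1:14,r2:Add1,r3:6,r4:4
  c10: -  regs: r0:Add3,r1:14,r2:Add1,r3:6,r4:4
  c11: CDB Add1=4  regs: r0:Add3,r1:14,r2:4,r3:6,r4:4
  c12: CDB Add2=20  regs: r0:Add3,r1:14,r2:4,r3:6,r4:4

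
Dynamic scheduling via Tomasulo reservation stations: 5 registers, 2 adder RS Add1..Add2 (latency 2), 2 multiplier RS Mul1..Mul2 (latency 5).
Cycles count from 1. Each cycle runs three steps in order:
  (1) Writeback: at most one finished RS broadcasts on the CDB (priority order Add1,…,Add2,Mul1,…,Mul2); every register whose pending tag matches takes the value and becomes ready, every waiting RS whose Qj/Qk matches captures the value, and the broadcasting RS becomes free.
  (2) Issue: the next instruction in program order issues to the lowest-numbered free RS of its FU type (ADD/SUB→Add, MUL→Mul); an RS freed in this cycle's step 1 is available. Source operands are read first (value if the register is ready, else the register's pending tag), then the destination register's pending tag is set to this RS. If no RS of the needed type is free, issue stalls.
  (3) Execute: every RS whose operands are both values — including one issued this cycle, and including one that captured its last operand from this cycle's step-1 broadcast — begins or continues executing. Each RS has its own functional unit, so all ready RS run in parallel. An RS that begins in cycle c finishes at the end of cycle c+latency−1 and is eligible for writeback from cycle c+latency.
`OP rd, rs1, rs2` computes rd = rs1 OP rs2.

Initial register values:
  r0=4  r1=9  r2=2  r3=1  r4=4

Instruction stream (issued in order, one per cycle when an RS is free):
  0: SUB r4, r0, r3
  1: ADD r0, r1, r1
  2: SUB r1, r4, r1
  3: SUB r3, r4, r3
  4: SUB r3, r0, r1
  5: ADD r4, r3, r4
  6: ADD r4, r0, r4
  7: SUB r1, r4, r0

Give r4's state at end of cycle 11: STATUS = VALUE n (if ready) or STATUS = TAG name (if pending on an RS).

STATUS = VALUE 45

cycle 1: issue SUB r4<-Add1 // r0:4,r1:9,r2:2,r3:1,r4:Add1
cycle 2: issue ADD r0<-Add2 // r0:Add2,r1:9,r2:2,r3:1,r4:Add1
cycle 3: CDB Add1=3; issue SUB r1<-Add1 // r0:Add2,r1:Add1,r2:2,r3:1,r4:3
cycle 4: CDB Add2=18; issue SUB r3<-Add2 // r0:18,r1:Add1,r2:2,r3:Add2,r4:3
cycle 5: CDB Add1=-6; issue SUB r3<-Add1 // r0:18,r1:-6,r2:2,r3:Add1,r4:3
cycle 6: CDB Add2=2; issue ADD r4<-Add2 // r0:18,r1:-6,r2:2,r3:Add1,r4:Add2
cycle 7: CDB Add1=24; issue ADD r4<-Add1 // r0:18,r1:-6,r2:2,r3:24,r4:Add1
cycle 8: stall // r0:18,r1:-6,r2:2,r3:24,r4:Add1
cycle 9: CDB Add2=27; issue SUB r1<-Add2 // r0:18,r1:Add2,r2:2,r3:24,r4:Add1
cycle 10: - // r0:18,r1:Add2,r2:2,r3:24,r4:Add1
cycle 11: CDB Add1=45 // r0:18,r1:Add2,r2:2,r3:24,r4:45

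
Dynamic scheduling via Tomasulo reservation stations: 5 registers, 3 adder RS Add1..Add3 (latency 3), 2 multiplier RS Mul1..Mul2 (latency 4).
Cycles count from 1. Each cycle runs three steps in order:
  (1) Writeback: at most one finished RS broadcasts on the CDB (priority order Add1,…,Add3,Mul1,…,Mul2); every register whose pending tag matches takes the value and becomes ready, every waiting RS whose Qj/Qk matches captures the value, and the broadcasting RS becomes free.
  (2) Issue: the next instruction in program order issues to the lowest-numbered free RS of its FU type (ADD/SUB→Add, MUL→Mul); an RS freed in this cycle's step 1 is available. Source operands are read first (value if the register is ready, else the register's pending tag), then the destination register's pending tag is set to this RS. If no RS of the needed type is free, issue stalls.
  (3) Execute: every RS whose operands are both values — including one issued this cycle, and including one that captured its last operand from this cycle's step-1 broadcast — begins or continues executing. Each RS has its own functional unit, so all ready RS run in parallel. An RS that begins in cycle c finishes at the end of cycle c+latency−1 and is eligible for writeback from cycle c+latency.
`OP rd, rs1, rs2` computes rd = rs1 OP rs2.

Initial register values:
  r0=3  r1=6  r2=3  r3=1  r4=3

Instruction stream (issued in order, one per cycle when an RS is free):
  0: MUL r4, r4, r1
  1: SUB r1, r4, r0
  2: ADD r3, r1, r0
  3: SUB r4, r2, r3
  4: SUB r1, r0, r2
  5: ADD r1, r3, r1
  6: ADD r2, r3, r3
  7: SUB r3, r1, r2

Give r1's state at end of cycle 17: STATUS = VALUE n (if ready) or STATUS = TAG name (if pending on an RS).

  c1: issue MUL r4<-Mul1  regs: r0:3,r1:6,r2:3,r3:1,r4:Mul1
  c2: issue SUB r1<-Add1  regs: r0:3,r1:Add1,r2:3,r3:1,r4:Mul1
  c3: issue ADD r3<-Add2  regs: r0:3,r1:Add1,r2:3,r3:Add2,r4:Mul1
  c4: issue SUB r4<-Add3  regs: r0:3,r1:Add1,r2:3,r3:Add2,r4:Add3
  c5: CDB Mul1=18; stall  regs: r0:3,r1:Add1,r2:3,r3:Add2,r4:Add3
  c6: stall  regs: r0:3,r1:Add1,r2:3,r3:Add2,r4:Add3
  c7: stall  regs: r0:3,r1:Add1,r2:3,r3:Add2,r4:Add3
  c8: CDB Add1=15; issue SUB r1<-Add1  regs: r0:3,r1:Add1,r2:3,r3:Add2,r4:Add3
  c9: stall  regs: r0:3,r1:Add1,r2:3,r3:Add2,r4:Add3
  c10: stall  regs: r0:3,r1:Add1,r2:3,r3:Add2,r4:Add3
  c11: CDB Add1=0; issue ADD r1<-Add1  regs: r0:3,r1:Add1,r2:3,r3:Add2,r4:Add3
  c12: CDB Add2=18; issue ADD r2<-Add2  regs: r0:3,r1:Add1,r2:Add2,r3:18,r4:Add3
  c13: stall  regs: r0:3,r1:Add1,r2:Add2,r3:18,r4:Add3
  c14: stall  regs: r0:3,r1:Add1,r2:Add2,r3:18,r4:Add3
  c15: CDB Add1=18; issue SUB r3<-Add1  regs: r0:3,r1:18,r2:Add2,r3:Add1,r4:Add3
  c16: CDB Add2=36  regs: r0:3,r1:18,r2:36,r3:Add1,r4:Add3
  c17: CDB Add3=-15  regs: r0:3,r1:18,r2:36,r3:Add1,r4:-15

STATUS = VALUE 18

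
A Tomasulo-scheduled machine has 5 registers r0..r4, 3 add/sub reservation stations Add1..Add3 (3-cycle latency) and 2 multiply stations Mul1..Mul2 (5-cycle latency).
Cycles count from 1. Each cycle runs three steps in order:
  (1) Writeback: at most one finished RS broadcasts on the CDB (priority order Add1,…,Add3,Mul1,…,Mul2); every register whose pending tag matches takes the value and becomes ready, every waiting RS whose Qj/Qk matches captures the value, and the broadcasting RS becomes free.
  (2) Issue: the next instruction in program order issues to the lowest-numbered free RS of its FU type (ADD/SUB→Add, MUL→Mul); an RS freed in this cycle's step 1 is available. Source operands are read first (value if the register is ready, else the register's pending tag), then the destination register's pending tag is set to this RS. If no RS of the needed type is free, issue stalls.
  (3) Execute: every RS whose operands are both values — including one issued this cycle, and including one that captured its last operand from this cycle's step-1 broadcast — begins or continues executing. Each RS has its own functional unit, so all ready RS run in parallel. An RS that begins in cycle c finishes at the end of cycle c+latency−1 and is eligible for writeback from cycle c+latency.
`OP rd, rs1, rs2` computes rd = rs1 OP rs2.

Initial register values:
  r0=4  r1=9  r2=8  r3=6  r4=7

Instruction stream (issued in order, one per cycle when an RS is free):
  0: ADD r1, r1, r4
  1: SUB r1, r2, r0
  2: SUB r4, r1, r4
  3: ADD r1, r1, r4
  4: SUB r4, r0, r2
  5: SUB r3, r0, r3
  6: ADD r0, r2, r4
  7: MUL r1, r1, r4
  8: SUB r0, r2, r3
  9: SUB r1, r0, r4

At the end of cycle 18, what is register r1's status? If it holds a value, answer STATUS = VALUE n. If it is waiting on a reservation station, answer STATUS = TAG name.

STATUS = VALUE 14

c1: issue ADD r1<-Add1 | r0:4,r1:Add1,r2:8,r3:6,r4:7
c2: issue SUB r1<-Add2 | r0:4,r1:Add2,r2:8,r3:6,r4:7
c3: issue SUB r4<-Add3 | r0:4,r1:Add2,r2:8,r3:6,r4:Add3
c4: CDB Add1=16; issue ADD r1<-Add1 | r0:4,r1:Add1,r2:8,r3:6,r4:Add3
c5: CDB Add2=4; issue SUB r4<-Add2 | r0:4,r1:Add1,r2:8,r3:6,r4:Add2
c6: stall | r0:4,r1:Add1,r2:8,r3:6,r4:Add2
c7: stall | r0:4,r1:Add1,r2:8,r3:6,r4:Add2
c8: CDB Add2=-4; issue SUB r3<-Add2 | r0:4,r1:Add1,r2:8,r3:Add2,r4:-4
c9: CDB Add3=-3; issue ADD r0<-Add3 | r0:Add3,r1:Add1,r2:8,r3:Add2,r4:-4
c10: issue MUL r1<-Mul1 | r0:Add3,r1:Mul1,r2:8,r3:Add2,r4:-4
c11: CDB Add2=-2; issue SUB r0<-Add2 | r0:Add2,r1:Mul1,r2:8,r3:-2,r4:-4
c12: CDB Add1=1; issue SUB r1<-Add1 | r0:Add2,r1:Add1,r2:8,r3:-2,r4:-4
c13: CDB Add3=4 | r0:Add2,r1:Add1,r2:8,r3:-2,r4:-4
c14: CDB Add2=10 | r0:10,r1:Add1,r2:8,r3:-2,r4:-4
c15: - | r0:10,r1:Add1,r2:8,r3:-2,r4:-4
c16: - | r0:10,r1:Add1,r2:8,r3:-2,r4:-4
c17: CDB Add1=14 | r0:10,r1:14,r2:8,r3:-2,r4:-4
c18: CDB Mul1=-4 | r0:10,r1:14,r2:8,r3:-2,r4:-4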